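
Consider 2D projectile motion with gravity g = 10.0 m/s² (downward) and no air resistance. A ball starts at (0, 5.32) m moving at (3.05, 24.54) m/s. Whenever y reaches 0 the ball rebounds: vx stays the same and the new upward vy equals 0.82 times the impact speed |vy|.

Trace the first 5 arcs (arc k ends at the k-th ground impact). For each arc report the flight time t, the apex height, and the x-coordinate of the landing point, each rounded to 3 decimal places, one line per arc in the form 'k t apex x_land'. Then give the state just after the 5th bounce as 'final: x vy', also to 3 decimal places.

Arc 1: start y=5.320, vy=24.540 → t=5.116, apex=35.431, x_land=15.604, impact vy=-26.620
  bounce: vy ← 0.82·26.620 = 21.828
Arc 2: start y=0.000, vy=21.828 → t=4.366, apex=23.824, x_land=28.919, impact vy=-21.828
  bounce: vy ← 0.82·21.828 = 17.899
Arc 3: start y=0.000, vy=17.899 → t=3.580, apex=16.019, x_land=39.837, impact vy=-17.899
  bounce: vy ← 0.82·17.899 = 14.677
Arc 4: start y=0.000, vy=14.677 → t=2.935, apex=10.771, x_land=48.791, impact vy=-14.677
  bounce: vy ← 0.82·14.677 = 12.035
Arc 5: start y=0.000, vy=12.035 → t=2.407, apex=7.243, x_land=56.132, impact vy=-12.035
  bounce: vy ← 0.82·12.035 = 9.869

1 5.116 35.431 15.604
2 4.366 23.824 28.919
3 3.580 16.019 39.837
4 2.935 10.771 48.791
5 2.407 7.243 56.132
final: 56.132 9.869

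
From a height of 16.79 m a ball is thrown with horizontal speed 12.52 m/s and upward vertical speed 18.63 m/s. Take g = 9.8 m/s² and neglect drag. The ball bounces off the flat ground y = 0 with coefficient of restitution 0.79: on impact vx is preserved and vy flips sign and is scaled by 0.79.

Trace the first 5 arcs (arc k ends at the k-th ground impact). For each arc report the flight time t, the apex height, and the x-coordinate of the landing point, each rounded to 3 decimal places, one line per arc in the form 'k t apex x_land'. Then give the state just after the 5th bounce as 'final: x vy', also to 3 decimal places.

1 4.554 34.498 57.021
2 4.192 21.530 109.509
3 3.312 13.437 150.975
4 2.616 8.386 183.732
5 2.067 5.234 209.611
final: 209.611 8.001

Arc 1: start y=16.790, vy=18.630 → t=4.554, apex=34.498, x_land=57.021, impact vy=-26.003
  bounce: vy ← 0.79·26.003 = 20.542
Arc 2: start y=0.000, vy=20.542 → t=4.192, apex=21.530, x_land=109.509, impact vy=-20.542
  bounce: vy ← 0.79·20.542 = 16.229
Arc 3: start y=0.000, vy=16.229 → t=3.312, apex=13.437, x_land=150.975, impact vy=-16.229
  bounce: vy ← 0.79·16.229 = 12.821
Arc 4: start y=0.000, vy=12.821 → t=2.616, apex=8.386, x_land=183.732, impact vy=-12.821
  bounce: vy ← 0.79·12.821 = 10.128
Arc 5: start y=0.000, vy=10.128 → t=2.067, apex=5.234, x_land=209.611, impact vy=-10.128
  bounce: vy ← 0.79·10.128 = 8.001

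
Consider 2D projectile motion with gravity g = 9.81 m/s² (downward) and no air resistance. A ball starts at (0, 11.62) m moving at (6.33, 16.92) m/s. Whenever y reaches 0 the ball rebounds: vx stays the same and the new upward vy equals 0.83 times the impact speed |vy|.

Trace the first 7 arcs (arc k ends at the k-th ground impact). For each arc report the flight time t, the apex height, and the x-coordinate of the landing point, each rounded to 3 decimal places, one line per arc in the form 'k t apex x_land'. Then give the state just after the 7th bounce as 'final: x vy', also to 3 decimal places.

1 4.036 26.212 25.551
2 3.837 18.057 49.841
3 3.185 12.440 70.003
4 2.644 8.570 86.736
5 2.194 5.904 100.625
6 1.821 4.067 112.153
7 1.512 2.802 121.722
final: 121.722 6.154

Arc 1: start y=11.620, vy=16.920 → t=4.036, apex=26.212, x_land=25.551, impact vy=-22.678
  bounce: vy ← 0.83·22.678 = 18.822
Arc 2: start y=0.000, vy=18.822 → t=3.837, apex=18.057, x_land=49.841, impact vy=-18.822
  bounce: vy ← 0.83·18.822 = 15.623
Arc 3: start y=0.000, vy=15.623 → t=3.185, apex=12.440, x_land=70.003, impact vy=-15.623
  bounce: vy ← 0.83·15.623 = 12.967
Arc 4: start y=0.000, vy=12.967 → t=2.644, apex=8.570, x_land=86.736, impact vy=-12.967
  bounce: vy ← 0.83·12.967 = 10.762
Arc 5: start y=0.000, vy=10.762 → t=2.194, apex=5.904, x_land=100.625, impact vy=-10.762
  bounce: vy ← 0.83·10.762 = 8.933
Arc 6: start y=0.000, vy=8.933 → t=1.821, apex=4.067, x_land=112.153, impact vy=-8.933
  bounce: vy ← 0.83·8.933 = 7.414
Arc 7: start y=0.000, vy=7.414 → t=1.512, apex=2.802, x_land=121.722, impact vy=-7.414
  bounce: vy ← 0.83·7.414 = 6.154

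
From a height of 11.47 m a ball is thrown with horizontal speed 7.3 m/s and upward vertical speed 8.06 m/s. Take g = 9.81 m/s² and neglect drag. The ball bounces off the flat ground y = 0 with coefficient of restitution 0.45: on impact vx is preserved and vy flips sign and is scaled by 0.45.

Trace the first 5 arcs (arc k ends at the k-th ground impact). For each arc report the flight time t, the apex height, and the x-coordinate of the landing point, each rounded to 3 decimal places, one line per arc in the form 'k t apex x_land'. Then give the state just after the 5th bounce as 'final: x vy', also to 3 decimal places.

1 2.558 14.781 18.670
2 1.562 2.993 30.075
3 0.703 0.606 35.207
4 0.316 0.123 37.517
5 0.142 0.025 38.556
final: 38.556 0.314

Arc 1: start y=11.470, vy=8.060 → t=2.558, apex=14.781, x_land=18.670, impact vy=-17.030
  bounce: vy ← 0.45·17.030 = 7.663
Arc 2: start y=0.000, vy=7.663 → t=1.562, apex=2.993, x_land=30.075, impact vy=-7.663
  bounce: vy ← 0.45·7.663 = 3.448
Arc 3: start y=0.000, vy=3.448 → t=0.703, apex=0.606, x_land=35.207, impact vy=-3.448
  bounce: vy ← 0.45·3.448 = 1.552
Arc 4: start y=0.000, vy=1.552 → t=0.316, apex=0.123, x_land=37.517, impact vy=-1.552
  bounce: vy ← 0.45·1.552 = 0.698
Arc 5: start y=0.000, vy=0.698 → t=0.142, apex=0.025, x_land=38.556, impact vy=-0.698
  bounce: vy ← 0.45·0.698 = 0.314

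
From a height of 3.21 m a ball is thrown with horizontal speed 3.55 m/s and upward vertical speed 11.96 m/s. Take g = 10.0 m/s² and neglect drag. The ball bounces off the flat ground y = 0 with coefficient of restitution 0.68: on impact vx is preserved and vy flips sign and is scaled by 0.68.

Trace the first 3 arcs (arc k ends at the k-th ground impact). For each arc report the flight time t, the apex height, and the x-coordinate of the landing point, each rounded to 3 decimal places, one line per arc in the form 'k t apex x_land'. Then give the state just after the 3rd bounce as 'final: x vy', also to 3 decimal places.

Arc 1: start y=3.210, vy=11.960 → t=2.636, apex=10.362, x_land=9.356, impact vy=-14.396
  bounce: vy ← 0.68·14.396 = 9.789
Arc 2: start y=0.000, vy=9.789 → t=1.958, apex=4.791, x_land=16.307, impact vy=-9.789
  bounce: vy ← 0.68·9.789 = 6.657
Arc 3: start y=0.000, vy=6.657 → t=1.331, apex=2.216, x_land=21.033, impact vy=-6.657
  bounce: vy ← 0.68·6.657 = 4.527

1 2.636 10.362 9.356
2 1.958 4.791 16.307
3 1.331 2.216 21.033
final: 21.033 4.527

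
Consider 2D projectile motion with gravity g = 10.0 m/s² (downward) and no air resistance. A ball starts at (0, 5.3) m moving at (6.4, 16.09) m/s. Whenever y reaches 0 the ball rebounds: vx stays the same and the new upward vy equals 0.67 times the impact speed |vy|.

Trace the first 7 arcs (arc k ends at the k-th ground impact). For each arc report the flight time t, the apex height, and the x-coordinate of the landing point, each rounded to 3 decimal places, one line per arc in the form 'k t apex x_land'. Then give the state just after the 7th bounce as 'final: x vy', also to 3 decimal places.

1 3.519 18.244 22.523
2 2.560 8.190 38.905
3 1.715 3.676 49.881
4 1.149 1.650 57.235
5 0.770 0.741 62.162
6 0.516 0.333 65.463
7 0.346 0.149 67.675
final: 67.675 1.158

Arc 1: start y=5.300, vy=16.090 → t=3.519, apex=18.244, x_land=22.523, impact vy=-19.102
  bounce: vy ← 0.67·19.102 = 12.798
Arc 2: start y=0.000, vy=12.798 → t=2.560, apex=8.190, x_land=38.905, impact vy=-12.798
  bounce: vy ← 0.67·12.798 = 8.575
Arc 3: start y=0.000, vy=8.575 → t=1.715, apex=3.676, x_land=49.881, impact vy=-8.575
  bounce: vy ← 0.67·8.575 = 5.745
Arc 4: start y=0.000, vy=5.745 → t=1.149, apex=1.650, x_land=57.235, impact vy=-5.745
  bounce: vy ← 0.67·5.745 = 3.849
Arc 5: start y=0.000, vy=3.849 → t=0.770, apex=0.741, x_land=62.162, impact vy=-3.849
  bounce: vy ← 0.67·3.849 = 2.579
Arc 6: start y=0.000, vy=2.579 → t=0.516, apex=0.333, x_land=65.463, impact vy=-2.579
  bounce: vy ← 0.67·2.579 = 1.728
Arc 7: start y=0.000, vy=1.728 → t=0.346, apex=0.149, x_land=67.675, impact vy=-1.728
  bounce: vy ← 0.67·1.728 = 1.158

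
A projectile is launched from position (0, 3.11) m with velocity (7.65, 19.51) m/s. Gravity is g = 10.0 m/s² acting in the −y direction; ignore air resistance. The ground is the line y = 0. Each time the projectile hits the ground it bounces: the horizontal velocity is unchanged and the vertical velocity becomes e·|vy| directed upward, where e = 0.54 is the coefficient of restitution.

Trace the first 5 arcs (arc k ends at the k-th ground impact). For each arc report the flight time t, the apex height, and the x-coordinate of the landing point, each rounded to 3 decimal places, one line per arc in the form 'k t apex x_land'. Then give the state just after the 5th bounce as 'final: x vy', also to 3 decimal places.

1 4.055 22.142 31.024
2 2.273 6.457 48.410
3 1.227 1.883 57.799
4 0.663 0.549 62.868
5 0.358 0.160 65.606
final: 65.606 0.966

Arc 1: start y=3.110, vy=19.510 → t=4.055, apex=22.142, x_land=31.024, impact vy=-21.044
  bounce: vy ← 0.54·21.044 = 11.364
Arc 2: start y=0.000, vy=11.364 → t=2.273, apex=6.457, x_land=48.410, impact vy=-11.364
  bounce: vy ← 0.54·11.364 = 6.136
Arc 3: start y=0.000, vy=6.136 → t=1.227, apex=1.883, x_land=57.799, impact vy=-6.136
  bounce: vy ← 0.54·6.136 = 3.314
Arc 4: start y=0.000, vy=3.314 → t=0.663, apex=0.549, x_land=62.868, impact vy=-3.314
  bounce: vy ← 0.54·3.314 = 1.789
Arc 5: start y=0.000, vy=1.789 → t=0.358, apex=0.160, x_land=65.606, impact vy=-1.789
  bounce: vy ← 0.54·1.789 = 0.966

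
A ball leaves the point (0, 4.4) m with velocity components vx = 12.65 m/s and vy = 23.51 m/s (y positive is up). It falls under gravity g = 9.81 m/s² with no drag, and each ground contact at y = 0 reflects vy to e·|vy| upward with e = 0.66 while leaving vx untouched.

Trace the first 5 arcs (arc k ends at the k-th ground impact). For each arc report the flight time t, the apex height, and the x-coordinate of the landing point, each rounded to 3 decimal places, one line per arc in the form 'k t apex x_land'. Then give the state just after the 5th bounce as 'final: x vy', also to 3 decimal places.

1 4.973 32.571 62.914
2 3.402 14.188 105.943
3 2.245 6.180 134.342
4 1.482 2.692 153.086
5 0.978 1.173 165.456
final: 165.456 3.166

Arc 1: start y=4.400, vy=23.510 → t=4.973, apex=32.571, x_land=62.914, impact vy=-25.279
  bounce: vy ← 0.66·25.279 = 16.684
Arc 2: start y=0.000, vy=16.684 → t=3.402, apex=14.188, x_land=105.943, impact vy=-16.684
  bounce: vy ← 0.66·16.684 = 11.012
Arc 3: start y=0.000, vy=11.012 → t=2.245, apex=6.180, x_land=134.342, impact vy=-11.012
  bounce: vy ← 0.66·11.012 = 7.268
Arc 4: start y=0.000, vy=7.268 → t=1.482, apex=2.692, x_land=153.086, impact vy=-7.268
  bounce: vy ← 0.66·7.268 = 4.797
Arc 5: start y=0.000, vy=4.797 → t=0.978, apex=1.173, x_land=165.456, impact vy=-4.797
  bounce: vy ← 0.66·4.797 = 3.166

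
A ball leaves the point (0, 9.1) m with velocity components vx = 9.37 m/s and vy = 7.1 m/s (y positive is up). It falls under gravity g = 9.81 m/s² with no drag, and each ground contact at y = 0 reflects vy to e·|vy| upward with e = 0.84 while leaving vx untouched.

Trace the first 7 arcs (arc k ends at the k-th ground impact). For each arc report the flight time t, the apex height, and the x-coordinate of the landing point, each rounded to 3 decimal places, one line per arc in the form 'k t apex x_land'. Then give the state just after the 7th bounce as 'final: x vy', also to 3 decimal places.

Arc 1: start y=9.100, vy=7.100 → t=2.266, apex=11.669, x_land=21.234, impact vy=-15.131
  bounce: vy ← 0.84·15.131 = 12.710
Arc 2: start y=0.000, vy=12.710 → t=2.591, apex=8.234, x_land=45.514, impact vy=-12.710
  bounce: vy ← 0.84·12.710 = 10.677
Arc 3: start y=0.000, vy=10.677 → t=2.177, apex=5.810, x_land=65.910, impact vy=-10.677
  bounce: vy ← 0.84·10.677 = 8.968
Arc 4: start y=0.000, vy=8.968 → t=1.828, apex=4.099, x_land=83.042, impact vy=-8.968
  bounce: vy ← 0.84·8.968 = 7.533
Arc 5: start y=0.000, vy=7.533 → t=1.536, apex=2.893, x_land=97.433, impact vy=-7.533
  bounce: vy ← 0.84·7.533 = 6.328
Arc 6: start y=0.000, vy=6.328 → t=1.290, apex=2.041, x_land=109.521, impact vy=-6.328
  bounce: vy ← 0.84·6.328 = 5.316
Arc 7: start y=0.000, vy=5.316 → t=1.084, apex=1.440, x_land=119.675, impact vy=-5.316
  bounce: vy ← 0.84·5.316 = 4.465

1 2.266 11.669 21.234
2 2.591 8.234 45.514
3 2.177 5.810 65.910
4 1.828 4.099 83.042
5 1.536 2.893 97.433
6 1.290 2.041 109.521
7 1.084 1.440 119.675
final: 119.675 4.465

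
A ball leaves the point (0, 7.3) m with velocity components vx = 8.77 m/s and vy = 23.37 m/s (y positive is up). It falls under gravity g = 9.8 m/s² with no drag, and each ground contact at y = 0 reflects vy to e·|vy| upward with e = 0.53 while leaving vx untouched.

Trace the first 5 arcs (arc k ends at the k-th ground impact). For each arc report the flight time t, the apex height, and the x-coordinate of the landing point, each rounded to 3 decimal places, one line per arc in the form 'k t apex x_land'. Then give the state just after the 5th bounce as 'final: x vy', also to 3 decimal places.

Arc 1: start y=7.300, vy=23.370 → t=5.064, apex=35.165, x_land=44.408, impact vy=-26.253
  bounce: vy ← 0.53·26.253 = 13.914
Arc 2: start y=0.000, vy=13.914 → t=2.840, apex=9.878, x_land=69.311, impact vy=-13.914
  bounce: vy ← 0.53·13.914 = 7.375
Arc 3: start y=0.000, vy=7.375 → t=1.505, apex=2.775, x_land=82.510, impact vy=-7.375
  bounce: vy ← 0.53·7.375 = 3.909
Arc 4: start y=0.000, vy=3.909 → t=0.798, apex=0.779, x_land=89.506, impact vy=-3.909
  bounce: vy ← 0.53·3.909 = 2.072
Arc 5: start y=0.000, vy=2.072 → t=0.423, apex=0.219, x_land=93.213, impact vy=-2.072
  bounce: vy ← 0.53·2.072 = 1.098

1 5.064 35.165 44.408
2 2.840 9.878 69.311
3 1.505 2.775 82.510
4 0.798 0.779 89.506
5 0.423 0.219 93.213
final: 93.213 1.098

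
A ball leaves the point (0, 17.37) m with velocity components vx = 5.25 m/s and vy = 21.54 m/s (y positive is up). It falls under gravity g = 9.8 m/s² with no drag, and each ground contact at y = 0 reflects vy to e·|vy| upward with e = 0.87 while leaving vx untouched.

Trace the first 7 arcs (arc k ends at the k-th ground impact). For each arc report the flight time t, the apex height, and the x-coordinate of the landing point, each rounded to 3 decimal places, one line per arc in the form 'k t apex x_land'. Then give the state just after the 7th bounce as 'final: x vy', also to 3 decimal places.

Arc 1: start y=17.370, vy=21.540 → t=5.092, apex=41.042, x_land=26.733, impact vy=-28.362
  bounce: vy ← 0.87·28.362 = 24.675
Arc 2: start y=0.000, vy=24.675 → t=5.036, apex=31.065, x_land=53.171, impact vy=-24.675
  bounce: vy ← 0.87·24.675 = 21.467
Arc 3: start y=0.000, vy=21.467 → t=4.381, apex=23.513, x_land=76.172, impact vy=-21.467
  bounce: vy ← 0.87·21.467 = 18.677
Arc 4: start y=0.000, vy=18.677 → t=3.812, apex=17.797, x_land=96.183, impact vy=-18.677
  bounce: vy ← 0.87·18.677 = 16.249
Arc 5: start y=0.000, vy=16.249 → t=3.316, apex=13.470, x_land=113.592, impact vy=-16.249
  bounce: vy ← 0.87·16.249 = 14.136
Arc 6: start y=0.000, vy=14.136 → t=2.885, apex=10.196, x_land=128.738, impact vy=-14.136
  bounce: vy ← 0.87·14.136 = 12.299
Arc 7: start y=0.000, vy=12.299 → t=2.510, apex=7.717, x_land=141.915, impact vy=-12.299
  bounce: vy ← 0.87·12.299 = 10.700

1 5.092 41.042 26.733
2 5.036 31.065 53.171
3 4.381 23.513 76.172
4 3.812 17.797 96.183
5 3.316 13.470 113.592
6 2.885 10.196 128.738
7 2.510 7.717 141.915
final: 141.915 10.700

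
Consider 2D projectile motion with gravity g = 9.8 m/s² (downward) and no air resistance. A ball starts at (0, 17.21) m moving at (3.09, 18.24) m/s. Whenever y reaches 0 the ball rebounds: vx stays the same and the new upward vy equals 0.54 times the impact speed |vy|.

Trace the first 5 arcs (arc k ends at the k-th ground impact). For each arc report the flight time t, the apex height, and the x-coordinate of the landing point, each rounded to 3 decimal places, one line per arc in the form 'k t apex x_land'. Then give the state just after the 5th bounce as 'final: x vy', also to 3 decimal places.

1 4.503 34.184 13.913
2 2.853 9.968 22.727
3 1.540 2.907 27.487
4 0.832 0.848 30.057
5 0.449 0.247 31.445
final: 31.445 1.189

Arc 1: start y=17.210, vy=18.240 → t=4.503, apex=34.184, x_land=13.913, impact vy=-25.885
  bounce: vy ← 0.54·25.885 = 13.978
Arc 2: start y=0.000, vy=13.978 → t=2.853, apex=9.968, x_land=22.727, impact vy=-13.978
  bounce: vy ← 0.54·13.978 = 7.548
Arc 3: start y=0.000, vy=7.548 → t=1.540, apex=2.907, x_land=27.487, impact vy=-7.548
  bounce: vy ← 0.54·7.548 = 4.076
Arc 4: start y=0.000, vy=4.076 → t=0.832, apex=0.848, x_land=30.057, impact vy=-4.076
  bounce: vy ← 0.54·4.076 = 2.201
Arc 5: start y=0.000, vy=2.201 → t=0.449, apex=0.247, x_land=31.445, impact vy=-2.201
  bounce: vy ← 0.54·2.201 = 1.189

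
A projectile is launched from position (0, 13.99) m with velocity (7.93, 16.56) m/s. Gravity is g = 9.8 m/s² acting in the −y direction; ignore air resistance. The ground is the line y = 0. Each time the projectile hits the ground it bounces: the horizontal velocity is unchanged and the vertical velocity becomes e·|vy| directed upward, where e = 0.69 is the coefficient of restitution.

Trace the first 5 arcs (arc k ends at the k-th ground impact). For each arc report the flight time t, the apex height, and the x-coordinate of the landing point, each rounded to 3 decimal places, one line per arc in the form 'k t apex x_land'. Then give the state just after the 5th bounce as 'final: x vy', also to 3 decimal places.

1 4.079 27.982 32.350
2 3.298 13.322 58.501
3 2.275 6.343 76.545
4 1.570 3.020 88.996
5 1.083 1.438 97.587
final: 97.587 3.663

Arc 1: start y=13.990, vy=16.560 → t=4.079, apex=27.982, x_land=32.350, impact vy=-23.419
  bounce: vy ← 0.69·23.419 = 16.159
Arc 2: start y=0.000, vy=16.159 → t=3.298, apex=13.322, x_land=58.501, impact vy=-16.159
  bounce: vy ← 0.69·16.159 = 11.150
Arc 3: start y=0.000, vy=11.150 → t=2.275, apex=6.343, x_land=76.545, impact vy=-11.150
  bounce: vy ← 0.69·11.150 = 7.693
Arc 4: start y=0.000, vy=7.693 → t=1.570, apex=3.020, x_land=88.996, impact vy=-7.693
  bounce: vy ← 0.69·7.693 = 5.308
Arc 5: start y=0.000, vy=5.308 → t=1.083, apex=1.438, x_land=97.587, impact vy=-5.308
  bounce: vy ← 0.69·5.308 = 3.663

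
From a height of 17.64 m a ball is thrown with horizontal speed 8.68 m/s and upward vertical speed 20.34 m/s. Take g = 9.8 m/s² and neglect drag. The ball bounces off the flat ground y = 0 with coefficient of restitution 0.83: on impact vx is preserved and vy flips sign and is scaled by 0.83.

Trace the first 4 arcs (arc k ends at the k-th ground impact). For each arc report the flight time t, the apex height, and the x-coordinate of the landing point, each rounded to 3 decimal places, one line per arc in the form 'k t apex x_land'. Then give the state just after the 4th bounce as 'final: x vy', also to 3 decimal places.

1 4.888 38.748 42.424
2 4.668 26.693 82.943
3 3.874 18.389 116.573
4 3.216 12.668 144.486
final: 144.486 13.079

Arc 1: start y=17.640, vy=20.340 → t=4.888, apex=38.748, x_land=42.424, impact vy=-27.558
  bounce: vy ← 0.83·27.558 = 22.873
Arc 2: start y=0.000, vy=22.873 → t=4.668, apex=26.693, x_land=82.943, impact vy=-22.873
  bounce: vy ← 0.83·22.873 = 18.985
Arc 3: start y=0.000, vy=18.985 → t=3.874, apex=18.389, x_land=116.573, impact vy=-18.985
  bounce: vy ← 0.83·18.985 = 15.757
Arc 4: start y=0.000, vy=15.757 → t=3.216, apex=12.668, x_land=144.486, impact vy=-15.757
  bounce: vy ← 0.83·15.757 = 13.079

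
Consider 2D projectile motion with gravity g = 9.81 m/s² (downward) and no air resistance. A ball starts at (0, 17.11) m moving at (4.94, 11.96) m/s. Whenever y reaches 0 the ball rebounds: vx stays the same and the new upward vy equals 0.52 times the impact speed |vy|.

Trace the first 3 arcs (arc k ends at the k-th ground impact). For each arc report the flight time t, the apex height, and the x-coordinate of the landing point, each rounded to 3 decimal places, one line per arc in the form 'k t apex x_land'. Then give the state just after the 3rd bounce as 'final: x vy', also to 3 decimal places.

1 3.450 24.401 17.041
2 2.320 6.598 28.500
3 1.206 1.784 34.458
final: 34.458 3.077

Arc 1: start y=17.110, vy=11.960 → t=3.450, apex=24.401, x_land=17.041, impact vy=-21.880
  bounce: vy ← 0.52·21.880 = 11.378
Arc 2: start y=0.000, vy=11.378 → t=2.320, apex=6.598, x_land=28.500, impact vy=-11.378
  bounce: vy ← 0.52·11.378 = 5.916
Arc 3: start y=0.000, vy=5.916 → t=1.206, apex=1.784, x_land=34.458, impact vy=-5.916
  bounce: vy ← 0.52·5.916 = 3.077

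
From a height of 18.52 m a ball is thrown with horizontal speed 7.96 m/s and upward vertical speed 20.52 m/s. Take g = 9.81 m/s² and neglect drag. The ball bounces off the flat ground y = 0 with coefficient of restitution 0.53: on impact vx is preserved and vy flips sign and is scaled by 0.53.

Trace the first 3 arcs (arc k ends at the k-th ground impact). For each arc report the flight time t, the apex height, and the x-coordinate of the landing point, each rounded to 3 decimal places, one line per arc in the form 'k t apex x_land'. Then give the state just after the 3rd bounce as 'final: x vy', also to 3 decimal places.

Arc 1: start y=18.520, vy=20.520 → t=4.947, apex=39.981, x_land=39.376, impact vy=-28.008
  bounce: vy ← 0.53·28.008 = 14.844
Arc 2: start y=0.000, vy=14.844 → t=3.026, apex=11.231, x_land=63.466, impact vy=-14.844
  bounce: vy ← 0.53·14.844 = 7.867
Arc 3: start y=0.000, vy=7.867 → t=1.604, apex=3.155, x_land=76.233, impact vy=-7.867
  bounce: vy ← 0.53·7.867 = 4.170

1 4.947 39.981 39.376
2 3.026 11.231 63.466
3 1.604 3.155 76.233
final: 76.233 4.170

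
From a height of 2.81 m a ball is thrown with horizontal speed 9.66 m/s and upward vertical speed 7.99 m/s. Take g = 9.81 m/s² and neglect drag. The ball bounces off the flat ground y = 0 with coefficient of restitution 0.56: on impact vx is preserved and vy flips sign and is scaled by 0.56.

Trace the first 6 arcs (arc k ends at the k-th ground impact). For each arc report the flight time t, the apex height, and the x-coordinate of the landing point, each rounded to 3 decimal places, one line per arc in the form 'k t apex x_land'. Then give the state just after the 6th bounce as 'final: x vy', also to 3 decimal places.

Arc 1: start y=2.810, vy=7.990 → t=1.926, apex=6.064, x_land=18.608, impact vy=-10.907
  bounce: vy ← 0.56·10.907 = 6.108
Arc 2: start y=0.000, vy=6.108 → t=1.245, apex=1.902, x_land=30.638, impact vy=-6.108
  bounce: vy ← 0.56·6.108 = 3.421
Arc 3: start y=0.000, vy=3.421 → t=0.697, apex=0.596, x_land=37.375, impact vy=-3.421
  bounce: vy ← 0.56·3.421 = 1.916
Arc 4: start y=0.000, vy=1.916 → t=0.391, apex=0.187, x_land=41.147, impact vy=-1.916
  bounce: vy ← 0.56·1.916 = 1.073
Arc 5: start y=0.000, vy=1.073 → t=0.219, apex=0.059, x_land=43.260, impact vy=-1.073
  bounce: vy ← 0.56·1.073 = 0.601
Arc 6: start y=0.000, vy=0.601 → t=0.122, apex=0.018, x_land=44.443, impact vy=-0.601
  bounce: vy ← 0.56·0.601 = 0.336

1 1.926 6.064 18.608
2 1.245 1.902 30.638
3 0.697 0.596 37.375
4 0.391 0.187 41.147
5 0.219 0.059 43.260
6 0.122 0.018 44.443
final: 44.443 0.336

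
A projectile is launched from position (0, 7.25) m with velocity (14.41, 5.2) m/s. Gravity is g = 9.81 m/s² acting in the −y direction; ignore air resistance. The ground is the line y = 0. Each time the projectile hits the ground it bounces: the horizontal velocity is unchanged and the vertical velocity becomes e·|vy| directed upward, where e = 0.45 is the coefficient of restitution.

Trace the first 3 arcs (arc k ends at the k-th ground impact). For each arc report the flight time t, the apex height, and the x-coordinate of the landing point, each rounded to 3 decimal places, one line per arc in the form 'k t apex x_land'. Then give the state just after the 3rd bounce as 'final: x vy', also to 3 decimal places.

Arc 1: start y=7.250, vy=5.200 → t=1.856, apex=8.628, x_land=26.750, impact vy=-13.011
  bounce: vy ← 0.45·13.011 = 5.855
Arc 2: start y=0.000, vy=5.855 → t=1.194, apex=1.747, x_land=43.951, impact vy=-5.855
  bounce: vy ← 0.45·5.855 = 2.635
Arc 3: start y=0.000, vy=2.635 → t=0.537, apex=0.354, x_land=51.691, impact vy=-2.635
  bounce: vy ← 0.45·2.635 = 1.186

1 1.856 8.628 26.750
2 1.194 1.747 43.951
3 0.537 0.354 51.691
final: 51.691 1.186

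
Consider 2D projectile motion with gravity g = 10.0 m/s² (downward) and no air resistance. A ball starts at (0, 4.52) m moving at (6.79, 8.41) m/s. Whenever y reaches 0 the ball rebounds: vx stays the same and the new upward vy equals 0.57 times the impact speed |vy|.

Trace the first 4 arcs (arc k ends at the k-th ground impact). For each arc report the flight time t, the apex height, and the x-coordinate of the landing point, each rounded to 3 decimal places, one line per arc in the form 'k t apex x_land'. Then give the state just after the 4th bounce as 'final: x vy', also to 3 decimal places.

Arc 1: start y=4.520, vy=8.410 → t=2.110, apex=8.056, x_land=14.329, impact vy=-12.694
  bounce: vy ← 0.57·12.694 = 7.235
Arc 2: start y=0.000, vy=7.235 → t=1.447, apex=2.618, x_land=24.155, impact vy=-7.235
  bounce: vy ← 0.57·7.235 = 4.124
Arc 3: start y=0.000, vy=4.124 → t=0.825, apex=0.850, x_land=29.756, impact vy=-4.124
  bounce: vy ← 0.57·4.124 = 2.351
Arc 4: start y=0.000, vy=2.351 → t=0.470, apex=0.276, x_land=32.948, impact vy=-2.351
  bounce: vy ← 0.57·2.351 = 1.340

1 2.110 8.056 14.329
2 1.447 2.618 24.155
3 0.825 0.850 29.756
4 0.470 0.276 32.948
final: 32.948 1.340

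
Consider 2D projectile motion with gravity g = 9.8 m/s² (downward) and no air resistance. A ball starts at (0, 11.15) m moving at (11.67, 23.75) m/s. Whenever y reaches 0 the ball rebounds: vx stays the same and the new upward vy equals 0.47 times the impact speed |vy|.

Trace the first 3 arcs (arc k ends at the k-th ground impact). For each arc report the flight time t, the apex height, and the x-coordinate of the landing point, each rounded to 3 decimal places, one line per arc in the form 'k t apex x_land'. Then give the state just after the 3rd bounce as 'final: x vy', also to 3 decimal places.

1 5.278 39.929 61.595
2 2.683 8.820 92.909
3 1.261 1.948 107.627
final: 107.627 2.904

Arc 1: start y=11.150, vy=23.750 → t=5.278, apex=39.929, x_land=61.595, impact vy=-27.975
  bounce: vy ← 0.47·27.975 = 13.148
Arc 2: start y=0.000, vy=13.148 → t=2.683, apex=8.820, x_land=92.909, impact vy=-13.148
  bounce: vy ← 0.47·13.148 = 6.180
Arc 3: start y=0.000, vy=6.180 → t=1.261, apex=1.948, x_land=107.627, impact vy=-6.180
  bounce: vy ← 0.47·6.180 = 2.904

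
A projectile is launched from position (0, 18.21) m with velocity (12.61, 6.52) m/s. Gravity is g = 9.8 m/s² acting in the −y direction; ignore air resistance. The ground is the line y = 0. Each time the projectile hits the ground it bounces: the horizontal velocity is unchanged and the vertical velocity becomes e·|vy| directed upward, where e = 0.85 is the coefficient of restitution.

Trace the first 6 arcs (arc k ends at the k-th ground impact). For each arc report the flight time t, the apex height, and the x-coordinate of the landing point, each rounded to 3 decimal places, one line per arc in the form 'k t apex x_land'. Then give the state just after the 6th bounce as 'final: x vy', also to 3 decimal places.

Arc 1: start y=18.210, vy=6.520 → t=2.705, apex=20.379, x_land=34.106, impact vy=-19.986
  bounce: vy ← 0.85·19.986 = 16.988
Arc 2: start y=0.000, vy=16.988 → t=3.467, apex=14.724, x_land=77.823, impact vy=-16.988
  bounce: vy ← 0.85·16.988 = 14.440
Arc 3: start y=0.000, vy=14.440 → t=2.947, apex=10.638, x_land=114.983, impact vy=-14.440
  bounce: vy ← 0.85·14.440 = 12.274
Arc 4: start y=0.000, vy=12.274 → t=2.505, apex=7.686, x_land=146.569, impact vy=-12.274
  bounce: vy ← 0.85·12.274 = 10.433
Arc 5: start y=0.000, vy=10.433 → t=2.129, apex=5.553, x_land=173.417, impact vy=-10.433
  bounce: vy ← 0.85·10.433 = 8.868
Arc 6: start y=0.000, vy=8.868 → t=1.810, apex=4.012, x_land=196.238, impact vy=-8.868
  bounce: vy ← 0.85·8.868 = 7.538

1 2.705 20.379 34.106
2 3.467 14.724 77.823
3 2.947 10.638 114.983
4 2.505 7.686 146.569
5 2.129 5.553 173.417
6 1.810 4.012 196.238
final: 196.238 7.538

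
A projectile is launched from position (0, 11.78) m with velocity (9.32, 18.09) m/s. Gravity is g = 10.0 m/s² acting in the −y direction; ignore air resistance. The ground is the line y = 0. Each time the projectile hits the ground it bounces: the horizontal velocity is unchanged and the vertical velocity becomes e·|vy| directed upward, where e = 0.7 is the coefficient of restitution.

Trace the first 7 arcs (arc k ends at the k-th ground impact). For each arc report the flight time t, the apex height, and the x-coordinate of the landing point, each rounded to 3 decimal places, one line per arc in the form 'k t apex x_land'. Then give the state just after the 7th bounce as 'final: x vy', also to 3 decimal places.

1 4.181 28.142 38.971
2 3.321 13.790 69.927
3 2.325 6.757 91.596
4 1.627 3.311 106.764
5 1.139 1.622 117.382
6 0.797 0.795 124.814
7 0.558 0.390 130.017
final: 130.017 1.954

Arc 1: start y=11.780, vy=18.090 → t=4.181, apex=28.142, x_land=38.971, impact vy=-23.724
  bounce: vy ← 0.7·23.724 = 16.607
Arc 2: start y=0.000, vy=16.607 → t=3.321, apex=13.790, x_land=69.927, impact vy=-16.607
  bounce: vy ← 0.7·16.607 = 11.625
Arc 3: start y=0.000, vy=11.625 → t=2.325, apex=6.757, x_land=91.596, impact vy=-11.625
  bounce: vy ← 0.7·11.625 = 8.137
Arc 4: start y=0.000, vy=8.137 → t=1.627, apex=3.311, x_land=106.764, impact vy=-8.137
  bounce: vy ← 0.7·8.137 = 5.696
Arc 5: start y=0.000, vy=5.696 → t=1.139, apex=1.622, x_land=117.382, impact vy=-5.696
  bounce: vy ← 0.7·5.696 = 3.987
Arc 6: start y=0.000, vy=3.987 → t=0.797, apex=0.795, x_land=124.814, impact vy=-3.987
  bounce: vy ← 0.7·3.987 = 2.791
Arc 7: start y=0.000, vy=2.791 → t=0.558, apex=0.390, x_land=130.017, impact vy=-2.791
  bounce: vy ← 0.7·2.791 = 1.954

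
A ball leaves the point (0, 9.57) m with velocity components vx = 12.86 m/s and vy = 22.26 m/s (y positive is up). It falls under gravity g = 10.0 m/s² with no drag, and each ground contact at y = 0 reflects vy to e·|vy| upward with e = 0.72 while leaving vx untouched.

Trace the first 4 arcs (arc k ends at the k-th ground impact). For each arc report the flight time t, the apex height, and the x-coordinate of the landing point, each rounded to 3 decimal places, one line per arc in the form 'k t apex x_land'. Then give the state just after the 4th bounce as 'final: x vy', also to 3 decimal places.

1 4.847 34.345 62.331
2 3.774 17.805 110.866
3 2.717 9.230 145.811
4 1.956 4.785 170.971
final: 170.971 7.043

Arc 1: start y=9.570, vy=22.260 → t=4.847, apex=34.345, x_land=62.331, impact vy=-26.209
  bounce: vy ← 0.72·26.209 = 18.870
Arc 2: start y=0.000, vy=18.870 → t=3.774, apex=17.805, x_land=110.866, impact vy=-18.870
  bounce: vy ← 0.72·18.870 = 13.587
Arc 3: start y=0.000, vy=13.587 → t=2.717, apex=9.230, x_land=145.811, impact vy=-13.587
  bounce: vy ← 0.72·13.587 = 9.782
Arc 4: start y=0.000, vy=9.782 → t=1.956, apex=4.785, x_land=170.971, impact vy=-9.782
  bounce: vy ← 0.72·9.782 = 7.043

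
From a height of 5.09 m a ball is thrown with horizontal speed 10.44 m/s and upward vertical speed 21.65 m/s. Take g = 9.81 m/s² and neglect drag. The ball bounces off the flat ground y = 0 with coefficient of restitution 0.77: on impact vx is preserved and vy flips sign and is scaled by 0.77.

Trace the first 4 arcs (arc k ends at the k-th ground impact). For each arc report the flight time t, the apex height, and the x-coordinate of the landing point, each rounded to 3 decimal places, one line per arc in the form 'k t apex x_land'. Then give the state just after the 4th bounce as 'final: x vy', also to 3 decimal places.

Arc 1: start y=5.090, vy=21.650 → t=4.638, apex=28.980, x_land=48.417, impact vy=-23.845
  bounce: vy ← 0.77·23.845 = 18.361
Arc 2: start y=0.000, vy=18.361 → t=3.743, apex=17.182, x_land=87.496, impact vy=-18.361
  bounce: vy ← 0.77·18.361 = 14.138
Arc 3: start y=0.000, vy=14.138 → t=2.882, apex=10.187, x_land=117.588, impact vy=-14.138
  bounce: vy ← 0.77·14.138 = 10.886
Arc 4: start y=0.000, vy=10.886 → t=2.219, apex=6.040, x_land=140.758, impact vy=-10.886
  bounce: vy ← 0.77·10.886 = 8.382

1 4.638 28.980 48.417
2 3.743 17.182 87.496
3 2.882 10.187 117.588
4 2.219 6.040 140.758
final: 140.758 8.382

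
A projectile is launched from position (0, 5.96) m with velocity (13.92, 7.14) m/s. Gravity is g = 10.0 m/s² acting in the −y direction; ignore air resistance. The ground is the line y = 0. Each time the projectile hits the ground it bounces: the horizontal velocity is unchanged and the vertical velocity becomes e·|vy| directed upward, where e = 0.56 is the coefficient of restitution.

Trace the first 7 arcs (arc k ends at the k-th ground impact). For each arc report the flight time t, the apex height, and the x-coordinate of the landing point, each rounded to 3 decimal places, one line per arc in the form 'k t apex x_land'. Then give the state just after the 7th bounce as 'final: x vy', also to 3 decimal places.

Arc 1: start y=5.960, vy=7.140 → t=2.019, apex=8.509, x_land=28.098, impact vy=-13.045
  bounce: vy ← 0.56·13.045 = 7.305
Arc 2: start y=0.000, vy=7.305 → t=1.461, apex=2.668, x_land=48.436, impact vy=-7.305
  bounce: vy ← 0.56·7.305 = 4.091
Arc 3: start y=0.000, vy=4.091 → t=0.818, apex=0.837, x_land=59.825, impact vy=-4.091
  bounce: vy ← 0.56·4.091 = 2.291
Arc 4: start y=0.000, vy=2.291 → t=0.458, apex=0.262, x_land=66.203, impact vy=-2.291
  bounce: vy ← 0.56·2.291 = 1.283
Arc 5: start y=0.000, vy=1.283 → t=0.257, apex=0.082, x_land=69.775, impact vy=-1.283
  bounce: vy ← 0.56·1.283 = 0.718
Arc 6: start y=0.000, vy=0.718 → t=0.144, apex=0.026, x_land=71.775, impact vy=-0.718
  bounce: vy ← 0.56·0.718 = 0.402
Arc 7: start y=0.000, vy=0.402 → t=0.080, apex=0.008, x_land=72.895, impact vy=-0.402
  bounce: vy ← 0.56·0.402 = 0.225

1 2.019 8.509 28.098
2 1.461 2.668 48.436
3 0.818 0.837 59.825
4 0.458 0.262 66.203
5 0.257 0.082 69.775
6 0.144 0.026 71.775
7 0.080 0.008 72.895
final: 72.895 0.225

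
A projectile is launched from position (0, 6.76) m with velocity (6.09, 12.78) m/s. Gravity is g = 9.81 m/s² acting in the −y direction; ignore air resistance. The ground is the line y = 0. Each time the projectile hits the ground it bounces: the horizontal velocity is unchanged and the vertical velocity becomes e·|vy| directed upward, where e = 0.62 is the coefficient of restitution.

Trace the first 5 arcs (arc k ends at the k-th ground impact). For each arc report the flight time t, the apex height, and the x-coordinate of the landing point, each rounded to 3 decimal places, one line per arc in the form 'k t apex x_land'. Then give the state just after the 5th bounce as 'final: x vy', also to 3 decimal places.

1 3.056 15.085 18.614
2 2.175 5.799 31.857
3 1.348 2.229 40.067
4 0.836 0.857 45.158
5 0.518 0.329 48.314
final: 48.314 1.576

Arc 1: start y=6.760, vy=12.780 → t=3.056, apex=15.085, x_land=18.614, impact vy=-17.203
  bounce: vy ← 0.62·17.203 = 10.666
Arc 2: start y=0.000, vy=10.666 → t=2.175, apex=5.799, x_land=31.857, impact vy=-10.666
  bounce: vy ← 0.62·10.666 = 6.613
Arc 3: start y=0.000, vy=6.613 → t=1.348, apex=2.229, x_land=40.067, impact vy=-6.613
  bounce: vy ← 0.62·6.613 = 4.100
Arc 4: start y=0.000, vy=4.100 → t=0.836, apex=0.857, x_land=45.158, impact vy=-4.100
  bounce: vy ← 0.62·4.100 = 2.542
Arc 5: start y=0.000, vy=2.542 → t=0.518, apex=0.329, x_land=48.314, impact vy=-2.542
  bounce: vy ← 0.62·2.542 = 1.576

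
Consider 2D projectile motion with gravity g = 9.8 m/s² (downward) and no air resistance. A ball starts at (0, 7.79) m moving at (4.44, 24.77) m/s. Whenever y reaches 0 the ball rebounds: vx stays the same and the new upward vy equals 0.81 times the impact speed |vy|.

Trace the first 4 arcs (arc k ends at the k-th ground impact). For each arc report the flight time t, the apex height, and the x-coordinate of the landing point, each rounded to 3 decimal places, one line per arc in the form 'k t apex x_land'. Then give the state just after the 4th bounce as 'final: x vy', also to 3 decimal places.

1 5.352 39.094 23.764
2 4.576 25.649 44.080
3 3.706 16.829 60.537
4 3.002 11.041 73.867
final: 73.867 11.916

Arc 1: start y=7.790, vy=24.770 → t=5.352, apex=39.094, x_land=23.764, impact vy=-27.681
  bounce: vy ← 0.81·27.681 = 22.422
Arc 2: start y=0.000, vy=22.422 → t=4.576, apex=25.649, x_land=44.080, impact vy=-22.422
  bounce: vy ← 0.81·22.422 = 18.161
Arc 3: start y=0.000, vy=18.161 → t=3.706, apex=16.829, x_land=60.537, impact vy=-18.161
  bounce: vy ← 0.81·18.161 = 14.711
Arc 4: start y=0.000, vy=14.711 → t=3.002, apex=11.041, x_land=73.867, impact vy=-14.711
  bounce: vy ← 0.81·14.711 = 11.916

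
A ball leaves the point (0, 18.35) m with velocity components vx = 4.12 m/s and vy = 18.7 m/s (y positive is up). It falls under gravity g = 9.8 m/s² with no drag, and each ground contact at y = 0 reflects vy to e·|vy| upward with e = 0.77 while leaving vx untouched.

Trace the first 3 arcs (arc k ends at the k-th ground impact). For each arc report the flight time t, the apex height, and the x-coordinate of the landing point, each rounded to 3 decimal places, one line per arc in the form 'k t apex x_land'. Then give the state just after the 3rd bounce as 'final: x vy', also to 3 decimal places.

Arc 1: start y=18.350, vy=18.700 → t=4.626, apex=36.191, x_land=19.059, impact vy=-26.634
  bounce: vy ← 0.77·26.634 = 20.508
Arc 2: start y=0.000, vy=20.508 → t=4.185, apex=21.458, x_land=36.302, impact vy=-20.508
  bounce: vy ← 0.77·20.508 = 15.791
Arc 3: start y=0.000, vy=15.791 → t=3.223, apex=12.722, x_land=49.579, impact vy=-15.791
  bounce: vy ← 0.77·15.791 = 12.159

1 4.626 36.191 19.059
2 4.185 21.458 36.302
3 3.223 12.722 49.579
final: 49.579 12.159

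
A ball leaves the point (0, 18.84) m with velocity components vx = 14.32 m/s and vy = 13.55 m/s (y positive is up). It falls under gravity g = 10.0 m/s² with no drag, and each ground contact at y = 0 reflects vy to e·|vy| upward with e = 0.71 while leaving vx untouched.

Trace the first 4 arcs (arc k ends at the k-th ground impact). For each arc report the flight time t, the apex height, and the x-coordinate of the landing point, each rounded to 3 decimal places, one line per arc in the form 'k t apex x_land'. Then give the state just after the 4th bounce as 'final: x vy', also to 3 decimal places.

Arc 1: start y=18.840, vy=13.550 → t=3.722, apex=28.020, x_land=53.303, impact vy=-23.673
  bounce: vy ← 0.71·23.673 = 16.808
Arc 2: start y=0.000, vy=16.808 → t=3.362, apex=14.125, x_land=101.440, impact vy=-16.808
  bounce: vy ← 0.71·16.808 = 11.933
Arc 3: start y=0.000, vy=11.933 → t=2.387, apex=7.120, x_land=135.618, impact vy=-11.933
  bounce: vy ← 0.71·11.933 = 8.473
Arc 4: start y=0.000, vy=8.473 → t=1.695, apex=3.589, x_land=159.884, impact vy=-8.473
  bounce: vy ← 0.71·8.473 = 6.016

1 3.722 28.020 53.303
2 3.362 14.125 101.440
3 2.387 7.120 135.618
4 1.695 3.589 159.884
final: 159.884 6.016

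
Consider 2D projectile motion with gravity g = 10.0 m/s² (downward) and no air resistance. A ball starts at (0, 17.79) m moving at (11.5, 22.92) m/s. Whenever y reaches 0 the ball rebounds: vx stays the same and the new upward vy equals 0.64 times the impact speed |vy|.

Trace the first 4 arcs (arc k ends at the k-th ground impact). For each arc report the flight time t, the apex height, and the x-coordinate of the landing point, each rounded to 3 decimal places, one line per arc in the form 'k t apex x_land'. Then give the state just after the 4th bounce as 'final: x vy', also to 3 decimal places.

1 5.260 44.056 60.494
2 3.800 18.045 104.189
3 2.432 7.391 132.153
4 1.556 3.028 150.051
final: 150.051 4.980

Arc 1: start y=17.790, vy=22.920 → t=5.260, apex=44.056, x_land=60.494, impact vy=-29.684
  bounce: vy ← 0.64·29.684 = 18.998
Arc 2: start y=0.000, vy=18.998 → t=3.800, apex=18.045, x_land=104.189, impact vy=-18.998
  bounce: vy ← 0.64·18.998 = 12.158
Arc 3: start y=0.000, vy=12.158 → t=2.432, apex=7.391, x_land=132.153, impact vy=-12.158
  bounce: vy ← 0.64·12.158 = 7.781
Arc 4: start y=0.000, vy=7.781 → t=1.556, apex=3.028, x_land=150.051, impact vy=-7.781
  bounce: vy ← 0.64·7.781 = 4.980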